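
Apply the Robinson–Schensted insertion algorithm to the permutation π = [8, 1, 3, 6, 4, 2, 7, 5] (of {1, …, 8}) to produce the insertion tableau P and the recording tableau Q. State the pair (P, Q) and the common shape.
P = [1, 2, 4, 5] / [3, 7] / [6] / [8];  Q = [1, 3, 4, 7] / [2, 8] / [5] / [6];  common shape = (4, 2, 1, 1)

Row-insert the values π_1, π_2, … into P one at a time, bumping the leftmost entry strictly greater than the inserted value down to the next row. The recording tableau Q records, in position (i, j), the step at which that cell was added to P.
  Insert 8 (step 1): P = [8];  Q = [1]
  Insert 1 (step 2): P = [1] / [8];  Q = [1] / [2]
  Insert 3 (step 3): P = [1, 3] / [8];  Q = [1, 3] / [2]
  Insert 6 (step 4): P = [1, 3, 6] / [8];  Q = [1, 3, 4] / [2]
  Insert 4 (step 5): P = [1, 3, 4] / [6] / [8];  Q = [1, 3, 4] / [2] / [5]
  Insert 2 (step 6): P = [1, 2, 4] / [3] / [6] / [8];  Q = [1, 3, 4] / [2] / [5] / [6]
  Insert 7 (step 7): P = [1, 2, 4, 7] / [3] / [6] / [8];  Q = [1, 3, 4, 7] / [2] / [5] / [6]
  Insert 5 (step 8): P = [1, 2, 4, 5] / [3, 7] / [6] / [8];  Q = [1, 3, 4, 7] / [2, 8] / [5] / [6]
Final shape: (4, 2, 1, 1).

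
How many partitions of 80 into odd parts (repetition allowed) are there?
p_odd(80) = 77312

Enumerate partitions using only odd parts via the recurrence o(n, m) = o(n, m−2) + o(n−m, m) over odd m, starting from the largest odd part ≤ n. This gives p_odd(80) = 77312. (Euler's theorem: equals the count of distinct-part partitions.)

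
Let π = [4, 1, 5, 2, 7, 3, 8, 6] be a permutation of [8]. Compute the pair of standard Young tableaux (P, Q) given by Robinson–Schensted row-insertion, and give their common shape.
P = [1, 2, 3, 6] / [4, 5, 7, 8];  Q = [1, 3, 5, 7] / [2, 4, 6, 8];  common shape = (4, 4)

Row-insert the values π_1, π_2, … into P one at a time, bumping the leftmost entry strictly greater than the inserted value down to the next row. The recording tableau Q records, in position (i, j), the step at which that cell was added to P.
  Insert 4 (step 1): P = [4];  Q = [1]
  Insert 1 (step 2): P = [1] / [4];  Q = [1] / [2]
  Insert 5 (step 3): P = [1, 5] / [4];  Q = [1, 3] / [2]
  Insert 2 (step 4): P = [1, 2] / [4, 5];  Q = [1, 3] / [2, 4]
  Insert 7 (step 5): P = [1, 2, 7] / [4, 5];  Q = [1, 3, 5] / [2, 4]
  Insert 3 (step 6): P = [1, 2, 3] / [4, 5, 7];  Q = [1, 3, 5] / [2, 4, 6]
  Insert 8 (step 7): P = [1, 2, 3, 8] / [4, 5, 7];  Q = [1, 3, 5, 7] / [2, 4, 6]
  Insert 6 (step 8): P = [1, 2, 3, 6] / [4, 5, 7, 8];  Q = [1, 3, 5, 7] / [2, 4, 6, 8]
Final shape: (4, 4).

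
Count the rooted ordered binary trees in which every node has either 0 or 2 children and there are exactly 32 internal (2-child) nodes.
C_32 = 55534064877048198

These full binary trees are counted by the Catalan number C_n = (1/(n + 1)) · C(2n, n). For n = 32: C_32 = (1/33) · C(64, 32) = 1832624140942590534/33 = 55534064877048198.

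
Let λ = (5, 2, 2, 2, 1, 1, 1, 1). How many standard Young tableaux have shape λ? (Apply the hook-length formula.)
# SYT of shape (5, 2, 2, 2, 1, 1, 1, 1) = 53625

Hook-length formula: f^λ = n! / Π hook(c), product over all cells c of the Young diagram. For λ = (5, 2, 2, 2, 1, 1, 1, 1), n = 15 boxes. Hook lengths by row (left-to-right, top-to-bottom): [12, 7, 3, 2, 1]; [8, 3]; [7, 2]; [6, 1]; [4]; [3]; [2]; [1]. Product of hooks = 24385536. So f^λ = 15! / 24385536 = 1307674368000 / 24385536 = 53625.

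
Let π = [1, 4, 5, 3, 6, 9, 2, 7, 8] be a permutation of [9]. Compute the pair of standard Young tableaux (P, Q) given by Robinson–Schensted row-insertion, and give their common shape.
P = [1, 2, 5, 6, 7, 8] / [3, 9] / [4];  Q = [1, 2, 3, 5, 6, 9] / [4, 8] / [7];  common shape = (6, 2, 1)

Row-insert the values π_1, π_2, … into P one at a time, bumping the leftmost entry strictly greater than the inserted value down to the next row. The recording tableau Q records, in position (i, j), the step at which that cell was added to P.
  Insert 1 (step 1): P = [1];  Q = [1]
  Insert 4 (step 2): P = [1, 4];  Q = [1, 2]
  Insert 5 (step 3): P = [1, 4, 5];  Q = [1, 2, 3]
  Insert 3 (step 4): P = [1, 3, 5] / [4];  Q = [1, 2, 3] / [4]
  Insert 6 (step 5): P = [1, 3, 5, 6] / [4];  Q = [1, 2, 3, 5] / [4]
  Insert 9 (step 6): P = [1, 3, 5, 6, 9] / [4];  Q = [1, 2, 3, 5, 6] / [4]
  Insert 2 (step 7): P = [1, 2, 5, 6, 9] / [3] / [4];  Q = [1, 2, 3, 5, 6] / [4] / [7]
  Insert 7 (step 8): P = [1, 2, 5, 6, 7] / [3, 9] / [4];  Q = [1, 2, 3, 5, 6] / [4, 8] / [7]
  Insert 8 (step 9): P = [1, 2, 5, 6, 7, 8] / [3, 9] / [4];  Q = [1, 2, 3, 5, 6, 9] / [4, 8] / [7]
Final shape: (6, 2, 1).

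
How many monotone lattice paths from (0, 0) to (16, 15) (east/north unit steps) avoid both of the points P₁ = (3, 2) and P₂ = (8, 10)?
Number of paths = 156781339

Inclusion–exclusion. Total paths: C(31, 16) = 300540195. Through P₁: C(5, 3)·C(26, 13) = 104006000. Through P₂: C(18, 8)·C(13, 8) = 56316546. Since P₁ is strictly southwest of P₂, a monotone path through both must visit P₁ then P₂; paths through both = C(5, 3)·C(13, 5)·C(13, 8) = 16563690. Avoid both = 300540195 − 104006000 − 56316546 + 16563690 = 156781339.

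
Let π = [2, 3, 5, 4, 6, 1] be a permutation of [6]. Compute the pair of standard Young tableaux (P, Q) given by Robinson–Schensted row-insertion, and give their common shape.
P = [1, 3, 4, 6] / [2] / [5];  Q = [1, 2, 3, 5] / [4] / [6];  common shape = (4, 1, 1)

Row-insert the values π_1, π_2, … into P one at a time, bumping the leftmost entry strictly greater than the inserted value down to the next row. The recording tableau Q records, in position (i, j), the step at which that cell was added to P.
  Insert 2 (step 1): P = [2];  Q = [1]
  Insert 3 (step 2): P = [2, 3];  Q = [1, 2]
  Insert 5 (step 3): P = [2, 3, 5];  Q = [1, 2, 3]
  Insert 4 (step 4): P = [2, 3, 4] / [5];  Q = [1, 2, 3] / [4]
  Insert 6 (step 5): P = [2, 3, 4, 6] / [5];  Q = [1, 2, 3, 5] / [4]
  Insert 1 (step 6): P = [1, 3, 4, 6] / [2] / [5];  Q = [1, 2, 3, 5] / [4] / [6]
Final shape: (4, 1, 1).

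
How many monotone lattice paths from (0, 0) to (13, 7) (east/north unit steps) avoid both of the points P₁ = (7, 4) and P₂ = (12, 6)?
Number of paths = 26532

Inclusion–exclusion. Total paths: C(20, 13) = 77520. Through P₁: C(11, 7)·C(9, 6) = 27720. Through P₂: C(18, 12)·C(2, 1) = 37128. Since P₁ is strictly southwest of P₂, a monotone path through both must visit P₁ then P₂; paths through both = C(11, 7)·C(7, 5)·C(2, 1) = 13860. Avoid both = 77520 − 27720 − 37128 + 13860 = 26532.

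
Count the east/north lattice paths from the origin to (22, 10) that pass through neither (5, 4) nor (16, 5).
Number of paths = 43090224

Inclusion–exclusion. Total paths: C(32, 22) = 64512240. Through P₁: C(9, 5)·C(23, 17) = 12719322. Through P₂: C(21, 16)·C(11, 6) = 9401238. Since P₁ is strictly southwest of P₂, a monotone path through both must visit P₁ then P₂; paths through both = C(9, 5)·C(12, 11)·C(11, 6) = 698544. Avoid both = 64512240 − 12719322 − 9401238 + 698544 = 43090224.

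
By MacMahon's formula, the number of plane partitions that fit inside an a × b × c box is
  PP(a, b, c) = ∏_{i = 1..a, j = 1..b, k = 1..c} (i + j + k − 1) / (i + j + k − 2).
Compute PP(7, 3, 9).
PP(7, 3, 9) = 24584605760

Evaluate the triple product over i = 1..7, j = 1..3, k = 1..9. The factors are (2/1) · (3/2) · (4/3) · (5/4) · (6/5) · (7/6) · (8/7) · (9/8) · … (189 factors total). The numerators and denominators telescope so the product is an integer; carrying out the multiplication exactly gives PP(7, 3, 9) = 24584605760.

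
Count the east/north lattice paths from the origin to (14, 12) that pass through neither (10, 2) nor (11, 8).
Number of paths = 6962434

Inclusion–exclusion. Total paths: C(26, 14) = 9657700. Through P₁: C(12, 10)·C(14, 4) = 66066. Through P₂: C(19, 11)·C(7, 3) = 2645370. Since P₁ is strictly southwest of P₂, a monotone path through both must visit P₁ then P₂; paths through both = C(12, 10)·C(7, 1)·C(7, 3) = 16170. Avoid both = 9657700 − 66066 − 2645370 + 16170 = 6962434.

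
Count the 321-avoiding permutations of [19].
C_19 = 1767263190

These 321-avoiding permutations are counted by the Catalan number C_n = (1/(n + 1)) · C(2n, n). For n = 19: C_19 = (1/20) · C(38, 19) = 35345263800/20 = 1767263190.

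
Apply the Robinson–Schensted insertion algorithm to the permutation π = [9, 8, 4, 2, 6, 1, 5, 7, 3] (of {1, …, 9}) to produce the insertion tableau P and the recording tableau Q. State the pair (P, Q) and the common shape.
P = [1, 3, 7] / [2, 5] / [4, 6] / [8] / [9];  Q = [1, 5, 8] / [2, 7] / [3, 9] / [4] / [6];  common shape = (3, 2, 2, 1, 1)

Row-insert the values π_1, π_2, … into P one at a time, bumping the leftmost entry strictly greater than the inserted value down to the next row. The recording tableau Q records, in position (i, j), the step at which that cell was added to P.
  Insert 9 (step 1): P = [9];  Q = [1]
  Insert 8 (step 2): P = [8] / [9];  Q = [1] / [2]
  Insert 4 (step 3): P = [4] / [8] / [9];  Q = [1] / [2] / [3]
  Insert 2 (step 4): P = [2] / [4] / [8] / [9];  Q = [1] / [2] / [3] / [4]
  Insert 6 (step 5): P = [2, 6] / [4] / [8] / [9];  Q = [1, 5] / [2] / [3] / [4]
  Insert 1 (step 6): P = [1, 6] / [2] / [4] / [8] / [9];  Q = [1, 5] / [2] / [3] / [4] / [6]
  Insert 5 (step 7): P = [1, 5] / [2, 6] / [4] / [8] / [9];  Q = [1, 5] / [2, 7] / [3] / [4] / [6]
  Insert 7 (step 8): P = [1, 5, 7] / [2, 6] / [4] / [8] / [9];  Q = [1, 5, 8] / [2, 7] / [3] / [4] / [6]
  Insert 3 (step 9): P = [1, 3, 7] / [2, 5] / [4, 6] / [8] / [9];  Q = [1, 5, 8] / [2, 7] / [3, 9] / [4] / [6]
Final shape: (3, 2, 2, 1, 1).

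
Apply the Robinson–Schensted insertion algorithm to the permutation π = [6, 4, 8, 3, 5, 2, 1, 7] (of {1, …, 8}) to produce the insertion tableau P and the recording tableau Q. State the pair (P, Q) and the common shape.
P = [1, 5, 7] / [2, 8] / [3] / [4] / [6];  Q = [1, 3, 8] / [2, 5] / [4] / [6] / [7];  common shape = (3, 2, 1, 1, 1)

Row-insert the values π_1, π_2, … into P one at a time, bumping the leftmost entry strictly greater than the inserted value down to the next row. The recording tableau Q records, in position (i, j), the step at which that cell was added to P.
  Insert 6 (step 1): P = [6];  Q = [1]
  Insert 4 (step 2): P = [4] / [6];  Q = [1] / [2]
  Insert 8 (step 3): P = [4, 8] / [6];  Q = [1, 3] / [2]
  Insert 3 (step 4): P = [3, 8] / [4] / [6];  Q = [1, 3] / [2] / [4]
  Insert 5 (step 5): P = [3, 5] / [4, 8] / [6];  Q = [1, 3] / [2, 5] / [4]
  Insert 2 (step 6): P = [2, 5] / [3, 8] / [4] / [6];  Q = [1, 3] / [2, 5] / [4] / [6]
  Insert 1 (step 7): P = [1, 5] / [2, 8] / [3] / [4] / [6];  Q = [1, 3] / [2, 5] / [4] / [6] / [7]
  Insert 7 (step 8): P = [1, 5, 7] / [2, 8] / [3] / [4] / [6];  Q = [1, 3, 8] / [2, 5] / [4] / [6] / [7]
Final shape: (3, 2, 1, 1, 1).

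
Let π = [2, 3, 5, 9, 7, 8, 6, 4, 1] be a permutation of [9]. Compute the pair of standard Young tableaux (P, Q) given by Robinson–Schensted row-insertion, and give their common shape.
P = [1, 3, 4, 6, 8] / [2] / [5] / [7] / [9];  Q = [1, 2, 3, 4, 6] / [5] / [7] / [8] / [9];  common shape = (5, 1, 1, 1, 1)

Row-insert the values π_1, π_2, … into P one at a time, bumping the leftmost entry strictly greater than the inserted value down to the next row. The recording tableau Q records, in position (i, j), the step at which that cell was added to P.
  Insert 2 (step 1): P = [2];  Q = [1]
  Insert 3 (step 2): P = [2, 3];  Q = [1, 2]
  Insert 5 (step 3): P = [2, 3, 5];  Q = [1, 2, 3]
  Insert 9 (step 4): P = [2, 3, 5, 9];  Q = [1, 2, 3, 4]
  Insert 7 (step 5): P = [2, 3, 5, 7] / [9];  Q = [1, 2, 3, 4] / [5]
  Insert 8 (step 6): P = [2, 3, 5, 7, 8] / [9];  Q = [1, 2, 3, 4, 6] / [5]
  Insert 6 (step 7): P = [2, 3, 5, 6, 8] / [7] / [9];  Q = [1, 2, 3, 4, 6] / [5] / [7]
  Insert 4 (step 8): P = [2, 3, 4, 6, 8] / [5] / [7] / [9];  Q = [1, 2, 3, 4, 6] / [5] / [7] / [8]
  Insert 1 (step 9): P = [1, 3, 4, 6, 8] / [2] / [5] / [7] / [9];  Q = [1, 2, 3, 4, 6] / [5] / [7] / [8] / [9]
Final shape: (5, 1, 1, 1, 1).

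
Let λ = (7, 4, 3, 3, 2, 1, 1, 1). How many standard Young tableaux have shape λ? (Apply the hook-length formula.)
# SYT of shape (7, 4, 3, 3, 2, 1, 1, 1) = 3456969516

Hook-length formula: f^λ = n! / Π hook(c), product over all cells c of the Young diagram. For λ = (7, 4, 3, 3, 2, 1, 1, 1), n = 22 boxes. Hook lengths by row (left-to-right, top-to-bottom): [14, 10, 8, 5, 3, 2, 1]; [10, 6, 4, 1]; [8, 4, 2]; [7, 3, 1]; [5, 1]; [3]; [2]; [1]. Product of hooks = 325140480000. So f^λ = 22! / 325140480000 = 1124000727777607680000 / 325140480000 = 3456969516.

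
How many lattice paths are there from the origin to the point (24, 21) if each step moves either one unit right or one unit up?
Number of paths = 3773655750150

A monotone lattice path from (0, 0) to (24, 21) consists of 24 east steps and 21 north steps in some order, so it is determined by which 24 of the 45 steps are east. The count is C(45, 24) = 3773655750150.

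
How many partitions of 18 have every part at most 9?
p(18, parts ≤ 9) = 318

Use the recurrence p(n, m) = p(n, m−1) + p(n−m, m): either the largest part is < m (count p(n, m−1)) or the largest part is exactly m (remove one copy of m, count p(n−m, m)). With p(0, ·) = 1 this gives p(18, parts ≤ 9) = 318. (By conjugating Young diagrams, this also counts partitions of 18 into at most 9 parts.)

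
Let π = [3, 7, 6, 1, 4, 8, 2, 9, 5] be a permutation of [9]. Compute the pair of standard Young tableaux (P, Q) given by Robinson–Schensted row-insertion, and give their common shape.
P = [1, 2, 5, 9] / [3, 4, 8] / [6] / [7];  Q = [1, 2, 6, 8] / [3, 5, 9] / [4] / [7];  common shape = (4, 3, 1, 1)

Row-insert the values π_1, π_2, … into P one at a time, bumping the leftmost entry strictly greater than the inserted value down to the next row. The recording tableau Q records, in position (i, j), the step at which that cell was added to P.
  Insert 3 (step 1): P = [3];  Q = [1]
  Insert 7 (step 2): P = [3, 7];  Q = [1, 2]
  Insert 6 (step 3): P = [3, 6] / [7];  Q = [1, 2] / [3]
  Insert 1 (step 4): P = [1, 6] / [3] / [7];  Q = [1, 2] / [3] / [4]
  Insert 4 (step 5): P = [1, 4] / [3, 6] / [7];  Q = [1, 2] / [3, 5] / [4]
  Insert 8 (step 6): P = [1, 4, 8] / [3, 6] / [7];  Q = [1, 2, 6] / [3, 5] / [4]
  Insert 2 (step 7): P = [1, 2, 8] / [3, 4] / [6] / [7];  Q = [1, 2, 6] / [3, 5] / [4] / [7]
  Insert 9 (step 8): P = [1, 2, 8, 9] / [3, 4] / [6] / [7];  Q = [1, 2, 6, 8] / [3, 5] / [4] / [7]
  Insert 5 (step 9): P = [1, 2, 5, 9] / [3, 4, 8] / [6] / [7];  Q = [1, 2, 6, 8] / [3, 5, 9] / [4] / [7]
Final shape: (4, 3, 1, 1).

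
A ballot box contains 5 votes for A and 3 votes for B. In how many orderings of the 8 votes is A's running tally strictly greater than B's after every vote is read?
Strict-lead orderings = 14

Total orderings of the 8 votes with 5 for A: C(8, 5) = 56. By the Bertrand ballot formula (Cycle Lemma / reflection principle), the number of orderings in which A is strictly ahead of B throughout is (p − q)/(p + q) · C(p + q, p) = (5 − 3)/(5 + 3) · 56 = 14.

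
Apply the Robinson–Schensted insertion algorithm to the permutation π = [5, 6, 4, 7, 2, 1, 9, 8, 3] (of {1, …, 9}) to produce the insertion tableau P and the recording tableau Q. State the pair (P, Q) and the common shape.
P = [1, 3, 7, 8] / [2, 6] / [4, 9] / [5];  Q = [1, 2, 4, 7] / [3, 8] / [5, 9] / [6];  common shape = (4, 2, 2, 1)

Row-insert the values π_1, π_2, … into P one at a time, bumping the leftmost entry strictly greater than the inserted value down to the next row. The recording tableau Q records, in position (i, j), the step at which that cell was added to P.
  Insert 5 (step 1): P = [5];  Q = [1]
  Insert 6 (step 2): P = [5, 6];  Q = [1, 2]
  Insert 4 (step 3): P = [4, 6] / [5];  Q = [1, 2] / [3]
  Insert 7 (step 4): P = [4, 6, 7] / [5];  Q = [1, 2, 4] / [3]
  Insert 2 (step 5): P = [2, 6, 7] / [4] / [5];  Q = [1, 2, 4] / [3] / [5]
  Insert 1 (step 6): P = [1, 6, 7] / [2] / [4] / [5];  Q = [1, 2, 4] / [3] / [5] / [6]
  Insert 9 (step 7): P = [1, 6, 7, 9] / [2] / [4] / [5];  Q = [1, 2, 4, 7] / [3] / [5] / [6]
  Insert 8 (step 8): P = [1, 6, 7, 8] / [2, 9] / [4] / [5];  Q = [1, 2, 4, 7] / [3, 8] / [5] / [6]
  Insert 3 (step 9): P = [1, 3, 7, 8] / [2, 6] / [4, 9] / [5];  Q = [1, 2, 4, 7] / [3, 8] / [5, 9] / [6]
Final shape: (4, 2, 2, 1).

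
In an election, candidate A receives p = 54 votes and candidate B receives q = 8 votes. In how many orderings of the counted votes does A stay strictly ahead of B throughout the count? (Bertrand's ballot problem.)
Strict-lead orderings = 2508556985

Total orderings of the 62 votes with 54 for A: C(62, 54) = 3381098545. By the Bertrand ballot formula (Cycle Lemma / reflection principle), the number of orderings in which A is strictly ahead of B throughout is (p − q)/(p + q) · C(p + q, p) = (54 − 8)/(54 + 8) · 3381098545 = 2508556985.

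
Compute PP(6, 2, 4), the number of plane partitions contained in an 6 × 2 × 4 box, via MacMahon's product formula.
PP(6, 2, 4) = 13860

Evaluate the triple product over i = 1..6, j = 1..2, k = 1..4. The factors are (2/1) · (3/2) · (4/3) · (5/4) · (3/2) · (4/3) · (5/4) · (6/5) · … (48 factors total). The numerators and denominators telescope so the product is an integer; carrying out the multiplication exactly gives PP(6, 2, 4) = 13860.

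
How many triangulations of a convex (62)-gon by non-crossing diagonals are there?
C_60 = 1583850964596120042686772779038896

These polygon triangulations are counted by the Catalan number C_n = (1/(n + 1)) · C(2n, n). For n = 60: C_60 = (1/61) · C(120, 60) = 96614908840363322603893139521372656/61 = 1583850964596120042686772779038896.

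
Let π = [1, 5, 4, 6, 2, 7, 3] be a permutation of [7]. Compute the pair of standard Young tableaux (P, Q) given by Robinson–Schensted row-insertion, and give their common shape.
P = [1, 2, 3, 7] / [4, 6] / [5];  Q = [1, 2, 4, 6] / [3, 7] / [5];  common shape = (4, 2, 1)

Row-insert the values π_1, π_2, … into P one at a time, bumping the leftmost entry strictly greater than the inserted value down to the next row. The recording tableau Q records, in position (i, j), the step at which that cell was added to P.
  Insert 1 (step 1): P = [1];  Q = [1]
  Insert 5 (step 2): P = [1, 5];  Q = [1, 2]
  Insert 4 (step 3): P = [1, 4] / [5];  Q = [1, 2] / [3]
  Insert 6 (step 4): P = [1, 4, 6] / [5];  Q = [1, 2, 4] / [3]
  Insert 2 (step 5): P = [1, 2, 6] / [4] / [5];  Q = [1, 2, 4] / [3] / [5]
  Insert 7 (step 6): P = [1, 2, 6, 7] / [4] / [5];  Q = [1, 2, 4, 6] / [3] / [5]
  Insert 3 (step 7): P = [1, 2, 3, 7] / [4, 6] / [5];  Q = [1, 2, 4, 6] / [3, 7] / [5]
Final shape: (4, 2, 1).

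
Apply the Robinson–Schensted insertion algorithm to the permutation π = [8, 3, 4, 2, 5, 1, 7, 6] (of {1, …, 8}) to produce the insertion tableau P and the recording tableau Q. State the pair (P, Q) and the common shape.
P = [1, 4, 5, 6] / [2, 7] / [3] / [8];  Q = [1, 3, 5, 7] / [2, 8] / [4] / [6];  common shape = (4, 2, 1, 1)

Row-insert the values π_1, π_2, … into P one at a time, bumping the leftmost entry strictly greater than the inserted value down to the next row. The recording tableau Q records, in position (i, j), the step at which that cell was added to P.
  Insert 8 (step 1): P = [8];  Q = [1]
  Insert 3 (step 2): P = [3] / [8];  Q = [1] / [2]
  Insert 4 (step 3): P = [3, 4] / [8];  Q = [1, 3] / [2]
  Insert 2 (step 4): P = [2, 4] / [3] / [8];  Q = [1, 3] / [2] / [4]
  Insert 5 (step 5): P = [2, 4, 5] / [3] / [8];  Q = [1, 3, 5] / [2] / [4]
  Insert 1 (step 6): P = [1, 4, 5] / [2] / [3] / [8];  Q = [1, 3, 5] / [2] / [4] / [6]
  Insert 7 (step 7): P = [1, 4, 5, 7] / [2] / [3] / [8];  Q = [1, 3, 5, 7] / [2] / [4] / [6]
  Insert 6 (step 8): P = [1, 4, 5, 6] / [2, 7] / [3] / [8];  Q = [1, 3, 5, 7] / [2, 8] / [4] / [6]
Final shape: (4, 2, 1, 1).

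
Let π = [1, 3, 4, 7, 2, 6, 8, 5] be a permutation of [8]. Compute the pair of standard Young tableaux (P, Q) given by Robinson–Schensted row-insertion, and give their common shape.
P = [1, 2, 4, 5, 8] / [3, 6] / [7];  Q = [1, 2, 3, 4, 7] / [5, 6] / [8];  common shape = (5, 2, 1)

Row-insert the values π_1, π_2, … into P one at a time, bumping the leftmost entry strictly greater than the inserted value down to the next row. The recording tableau Q records, in position (i, j), the step at which that cell was added to P.
  Insert 1 (step 1): P = [1];  Q = [1]
  Insert 3 (step 2): P = [1, 3];  Q = [1, 2]
  Insert 4 (step 3): P = [1, 3, 4];  Q = [1, 2, 3]
  Insert 7 (step 4): P = [1, 3, 4, 7];  Q = [1, 2, 3, 4]
  Insert 2 (step 5): P = [1, 2, 4, 7] / [3];  Q = [1, 2, 3, 4] / [5]
  Insert 6 (step 6): P = [1, 2, 4, 6] / [3, 7];  Q = [1, 2, 3, 4] / [5, 6]
  Insert 8 (step 7): P = [1, 2, 4, 6, 8] / [3, 7];  Q = [1, 2, 3, 4, 7] / [5, 6]
  Insert 5 (step 8): P = [1, 2, 4, 5, 8] / [3, 6] / [7];  Q = [1, 2, 3, 4, 7] / [5, 6] / [8]
Final shape: (5, 2, 1).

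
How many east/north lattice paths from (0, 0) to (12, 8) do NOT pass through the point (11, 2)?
Number of paths = 125424

Total paths from (0, 0) to (12, 8): C(20, 12) = 125970. Paths through (11, 2): (paths (0, 0) → (11, 2)) × (paths (11, 2) → (12, 8)) = C(13, 11) · C(7, 1) = 78 · 7 = 546. Avoidance count = 125970 − 546 = 125424.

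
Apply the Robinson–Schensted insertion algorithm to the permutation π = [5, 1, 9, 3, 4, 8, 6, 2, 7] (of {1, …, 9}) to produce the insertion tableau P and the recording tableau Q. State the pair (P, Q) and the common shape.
P = [1, 2, 4, 6, 7] / [3, 8] / [5] / [9];  Q = [1, 3, 5, 6, 9] / [2, 4] / [7] / [8];  common shape = (5, 2, 1, 1)

Row-insert the values π_1, π_2, … into P one at a time, bumping the leftmost entry strictly greater than the inserted value down to the next row. The recording tableau Q records, in position (i, j), the step at which that cell was added to P.
  Insert 5 (step 1): P = [5];  Q = [1]
  Insert 1 (step 2): P = [1] / [5];  Q = [1] / [2]
  Insert 9 (step 3): P = [1, 9] / [5];  Q = [1, 3] / [2]
  Insert 3 (step 4): P = [1, 3] / [5, 9];  Q = [1, 3] / [2, 4]
  Insert 4 (step 5): P = [1, 3, 4] / [5, 9];  Q = [1, 3, 5] / [2, 4]
  Insert 8 (step 6): P = [1, 3, 4, 8] / [5, 9];  Q = [1, 3, 5, 6] / [2, 4]
  Insert 6 (step 7): P = [1, 3, 4, 6] / [5, 8] / [9];  Q = [1, 3, 5, 6] / [2, 4] / [7]
  Insert 2 (step 8): P = [1, 2, 4, 6] / [3, 8] / [5] / [9];  Q = [1, 3, 5, 6] / [2, 4] / [7] / [8]
  Insert 7 (step 9): P = [1, 2, 4, 6, 7] / [3, 8] / [5] / [9];  Q = [1, 3, 5, 6, 9] / [2, 4] / [7] / [8]
Final shape: (5, 2, 1, 1).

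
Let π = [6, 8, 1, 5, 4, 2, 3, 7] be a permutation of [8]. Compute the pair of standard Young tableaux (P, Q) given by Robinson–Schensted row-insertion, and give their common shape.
P = [1, 2, 3, 7] / [4, 8] / [5] / [6];  Q = [1, 2, 7, 8] / [3, 4] / [5] / [6];  common shape = (4, 2, 1, 1)

Row-insert the values π_1, π_2, … into P one at a time, bumping the leftmost entry strictly greater than the inserted value down to the next row. The recording tableau Q records, in position (i, j), the step at which that cell was added to P.
  Insert 6 (step 1): P = [6];  Q = [1]
  Insert 8 (step 2): P = [6, 8];  Q = [1, 2]
  Insert 1 (step 3): P = [1, 8] / [6];  Q = [1, 2] / [3]
  Insert 5 (step 4): P = [1, 5] / [6, 8];  Q = [1, 2] / [3, 4]
  Insert 4 (step 5): P = [1, 4] / [5, 8] / [6];  Q = [1, 2] / [3, 4] / [5]
  Insert 2 (step 6): P = [1, 2] / [4, 8] / [5] / [6];  Q = [1, 2] / [3, 4] / [5] / [6]
  Insert 3 (step 7): P = [1, 2, 3] / [4, 8] / [5] / [6];  Q = [1, 2, 7] / [3, 4] / [5] / [6]
  Insert 7 (step 8): P = [1, 2, 3, 7] / [4, 8] / [5] / [6];  Q = [1, 2, 7, 8] / [3, 4] / [5] / [6]
Final shape: (4, 2, 1, 1).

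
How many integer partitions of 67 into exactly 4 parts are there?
p(67, 4 parts) = 2178

Partitions of n into exactly k parts are in bijection with partitions of n − k into at most k parts (subtract 1 from each part). So p(67, exactly 4) = p(63, parts ≤ 4). Computing via the recurrence p(m, j) = p(m, j−1) + p(m−j, j) gives 2178.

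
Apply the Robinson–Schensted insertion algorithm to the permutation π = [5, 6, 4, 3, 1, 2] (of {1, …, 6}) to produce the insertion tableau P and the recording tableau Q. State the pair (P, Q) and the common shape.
P = [1, 2] / [3, 6] / [4] / [5];  Q = [1, 2] / [3, 6] / [4] / [5];  common shape = (2, 2, 1, 1)

Row-insert the values π_1, π_2, … into P one at a time, bumping the leftmost entry strictly greater than the inserted value down to the next row. The recording tableau Q records, in position (i, j), the step at which that cell was added to P.
  Insert 5 (step 1): P = [5];  Q = [1]
  Insert 6 (step 2): P = [5, 6];  Q = [1, 2]
  Insert 4 (step 3): P = [4, 6] / [5];  Q = [1, 2] / [3]
  Insert 3 (step 4): P = [3, 6] / [4] / [5];  Q = [1, 2] / [3] / [4]
  Insert 1 (step 5): P = [1, 6] / [3] / [4] / [5];  Q = [1, 2] / [3] / [4] / [5]
  Insert 2 (step 6): P = [1, 2] / [3, 6] / [4] / [5];  Q = [1, 2] / [3, 6] / [4] / [5]
Final shape: (2, 2, 1, 1).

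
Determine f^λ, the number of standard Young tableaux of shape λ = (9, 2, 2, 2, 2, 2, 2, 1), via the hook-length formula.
# SYT of shape (9, 2, 2, 2, 2, 2, 2, 1) = 68590665

Hook-length formula: f^λ = n! / Π hook(c), product over all cells c of the Young diagram. For λ = (9, 2, 2, 2, 2, 2, 2, 1), n = 22 boxes. Hook lengths by row (left-to-right, top-to-bottom): [16, 14, 7, 6, 5, 4, 3, 2, 1]; [8, 6]; [7, 5]; [6, 4]; [5, 3]; [4, 2]; [3, 1]; [1]. Product of hooks = 16387080192000. So f^λ = 22! / 16387080192000 = 1124000727777607680000 / 16387080192000 = 68590665.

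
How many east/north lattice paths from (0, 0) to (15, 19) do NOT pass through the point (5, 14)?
Number of paths = 1821048636

Total paths from (0, 0) to (15, 19): C(34, 15) = 1855967520. Paths through (5, 14): (paths (0, 0) → (5, 14)) × (paths (5, 14) → (15, 19)) = C(19, 5) · C(15, 10) = 11628 · 3003 = 34918884. Avoidance count = 1855967520 − 34918884 = 1821048636.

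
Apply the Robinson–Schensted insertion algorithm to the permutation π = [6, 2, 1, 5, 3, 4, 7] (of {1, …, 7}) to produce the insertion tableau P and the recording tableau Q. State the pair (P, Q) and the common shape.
P = [1, 3, 4, 7] / [2, 5] / [6];  Q = [1, 4, 6, 7] / [2, 5] / [3];  common shape = (4, 2, 1)

Row-insert the values π_1, π_2, … into P one at a time, bumping the leftmost entry strictly greater than the inserted value down to the next row. The recording tableau Q records, in position (i, j), the step at which that cell was added to P.
  Insert 6 (step 1): P = [6];  Q = [1]
  Insert 2 (step 2): P = [2] / [6];  Q = [1] / [2]
  Insert 1 (step 3): P = [1] / [2] / [6];  Q = [1] / [2] / [3]
  Insert 5 (step 4): P = [1, 5] / [2] / [6];  Q = [1, 4] / [2] / [3]
  Insert 3 (step 5): P = [1, 3] / [2, 5] / [6];  Q = [1, 4] / [2, 5] / [3]
  Insert 4 (step 6): P = [1, 3, 4] / [2, 5] / [6];  Q = [1, 4, 6] / [2, 5] / [3]
  Insert 7 (step 7): P = [1, 3, 4, 7] / [2, 5] / [6];  Q = [1, 4, 6, 7] / [2, 5] / [3]
Final shape: (4, 2, 1).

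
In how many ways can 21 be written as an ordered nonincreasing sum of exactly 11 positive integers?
p(21, 11 parts) = 42

Partitions of n into exactly k parts are in bijection with partitions of n − k into at most k parts (subtract 1 from each part). So p(21, exactly 11) = p(10, parts ≤ 11). Computing via the recurrence p(m, j) = p(m, j−1) + p(m−j, j) gives 42.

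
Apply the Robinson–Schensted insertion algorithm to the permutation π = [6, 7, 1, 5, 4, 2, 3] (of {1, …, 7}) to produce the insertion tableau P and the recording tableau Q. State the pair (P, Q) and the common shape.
P = [1, 2, 3] / [4, 7] / [5] / [6];  Q = [1, 2, 7] / [3, 4] / [5] / [6];  common shape = (3, 2, 1, 1)

Row-insert the values π_1, π_2, … into P one at a time, bumping the leftmost entry strictly greater than the inserted value down to the next row. The recording tableau Q records, in position (i, j), the step at which that cell was added to P.
  Insert 6 (step 1): P = [6];  Q = [1]
  Insert 7 (step 2): P = [6, 7];  Q = [1, 2]
  Insert 1 (step 3): P = [1, 7] / [6];  Q = [1, 2] / [3]
  Insert 5 (step 4): P = [1, 5] / [6, 7];  Q = [1, 2] / [3, 4]
  Insert 4 (step 5): P = [1, 4] / [5, 7] / [6];  Q = [1, 2] / [3, 4] / [5]
  Insert 2 (step 6): P = [1, 2] / [4, 7] / [5] / [6];  Q = [1, 2] / [3, 4] / [5] / [6]
  Insert 3 (step 7): P = [1, 2, 3] / [4, 7] / [5] / [6];  Q = [1, 2, 7] / [3, 4] / [5] / [6]
Final shape: (3, 2, 1, 1).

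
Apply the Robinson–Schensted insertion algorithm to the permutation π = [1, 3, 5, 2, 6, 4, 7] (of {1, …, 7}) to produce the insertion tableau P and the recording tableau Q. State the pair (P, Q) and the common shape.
P = [1, 2, 4, 6, 7] / [3, 5];  Q = [1, 2, 3, 5, 7] / [4, 6];  common shape = (5, 2)

Row-insert the values π_1, π_2, … into P one at a time, bumping the leftmost entry strictly greater than the inserted value down to the next row. The recording tableau Q records, in position (i, j), the step at which that cell was added to P.
  Insert 1 (step 1): P = [1];  Q = [1]
  Insert 3 (step 2): P = [1, 3];  Q = [1, 2]
  Insert 5 (step 3): P = [1, 3, 5];  Q = [1, 2, 3]
  Insert 2 (step 4): P = [1, 2, 5] / [3];  Q = [1, 2, 3] / [4]
  Insert 6 (step 5): P = [1, 2, 5, 6] / [3];  Q = [1, 2, 3, 5] / [4]
  Insert 4 (step 6): P = [1, 2, 4, 6] / [3, 5];  Q = [1, 2, 3, 5] / [4, 6]
  Insert 7 (step 7): P = [1, 2, 4, 6, 7] / [3, 5];  Q = [1, 2, 3, 5, 7] / [4, 6]
Final shape: (5, 2).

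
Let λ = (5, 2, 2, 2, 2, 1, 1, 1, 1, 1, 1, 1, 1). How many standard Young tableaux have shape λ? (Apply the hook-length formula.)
# SYT of shape (5, 2, 2, 2, 2, 1, 1, 1, 1, 1, 1, 1, 1) = 3770550

Hook-length formula: f^λ = n! / Π hook(c), product over all cells c of the Young diagram. For λ = (5, 2, 2, 2, 2, 1, 1, 1, 1, 1, 1, 1, 1), n = 21 boxes. Hook lengths by row (left-to-right, top-to-bottom): [17, 8, 3, 2, 1]; [13, 4]; [12, 3]; [11, 2]; [10, 1]; [8]; [7]; [6]; [5]; [4]; [3]; [2]; [1]. Product of hooks = 13549997260800. So f^λ = 21! / 13549997260800 = 51090942171709440000 / 13549997260800 = 3770550.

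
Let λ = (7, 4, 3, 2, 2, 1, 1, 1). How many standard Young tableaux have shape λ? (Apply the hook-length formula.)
# SYT of shape (7, 4, 3, 2, 2, 1, 1, 1) = 838053216

Hook-length formula: f^λ = n! / Π hook(c), product over all cells c of the Young diagram. For λ = (7, 4, 3, 2, 2, 1, 1, 1), n = 21 boxes. Hook lengths by row (left-to-right, top-to-bottom): [14, 10, 7, 5, 3, 2, 1]; [10, 6, 3, 1]; [8, 4, 1]; [6, 2]; [5, 1]; [3]; [2]; [1]. Product of hooks = 60963840000. So f^λ = 21! / 60963840000 = 51090942171709440000 / 60963840000 = 838053216.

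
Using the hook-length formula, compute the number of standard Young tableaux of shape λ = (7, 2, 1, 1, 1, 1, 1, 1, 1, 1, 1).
# SYT of shape (7, 2, 1, 1, 1, 1, 1, 1, 1, 1, 1) = 112320

Hook-length formula: f^λ = n! / Π hook(c), product over all cells c of the Young diagram. For λ = (7, 2, 1, 1, 1, 1, 1, 1, 1, 1, 1), n = 18 boxes. Hook lengths by row (left-to-right, top-to-bottom): [17, 7, 5, 4, 3, 2, 1]; [11, 1]; [9]; [8]; [7]; [6]; [5]; [4]; [3]; [2]; [1]. Product of hooks = 57001190400. So f^λ = 18! / 57001190400 = 6402373705728000 / 57001190400 = 112320.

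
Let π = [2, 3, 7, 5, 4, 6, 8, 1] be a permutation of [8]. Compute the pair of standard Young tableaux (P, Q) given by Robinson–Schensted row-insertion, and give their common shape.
P = [1, 3, 4, 6, 8] / [2] / [5] / [7];  Q = [1, 2, 3, 6, 7] / [4] / [5] / [8];  common shape = (5, 1, 1, 1)

Row-insert the values π_1, π_2, … into P one at a time, bumping the leftmost entry strictly greater than the inserted value down to the next row. The recording tableau Q records, in position (i, j), the step at which that cell was added to P.
  Insert 2 (step 1): P = [2];  Q = [1]
  Insert 3 (step 2): P = [2, 3];  Q = [1, 2]
  Insert 7 (step 3): P = [2, 3, 7];  Q = [1, 2, 3]
  Insert 5 (step 4): P = [2, 3, 5] / [7];  Q = [1, 2, 3] / [4]
  Insert 4 (step 5): P = [2, 3, 4] / [5] / [7];  Q = [1, 2, 3] / [4] / [5]
  Insert 6 (step 6): P = [2, 3, 4, 6] / [5] / [7];  Q = [1, 2, 3, 6] / [4] / [5]
  Insert 8 (step 7): P = [2, 3, 4, 6, 8] / [5] / [7];  Q = [1, 2, 3, 6, 7] / [4] / [5]
  Insert 1 (step 8): P = [1, 3, 4, 6, 8] / [2] / [5] / [7];  Q = [1, 2, 3, 6, 7] / [4] / [5] / [8]
Final shape: (5, 1, 1, 1).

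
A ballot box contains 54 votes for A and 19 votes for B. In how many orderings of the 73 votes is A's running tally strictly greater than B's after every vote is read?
Strict-lead orderings = 76322270620811600

Total orderings of the 73 votes with 54 for A: C(73, 54) = 159186450151978480. By the Bertrand ballot formula (Cycle Lemma / reflection principle), the number of orderings in which A is strictly ahead of B throughout is (p − q)/(p + q) · C(p + q, p) = (54 − 19)/(54 + 19) · 159186450151978480 = 76322270620811600.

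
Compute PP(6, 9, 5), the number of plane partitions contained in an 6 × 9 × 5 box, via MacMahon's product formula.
PP(6, 9, 5) = 72261531710368

Evaluate the triple product over i = 1..6, j = 1..9, k = 1..5. The factors are (2/1) · (3/2) · (4/3) · (5/4) · (6/5) · (3/2) · (4/3) · (5/4) · … (270 factors total). The numerators and denominators telescope so the product is an integer; carrying out the multiplication exactly gives PP(6, 9, 5) = 72261531710368.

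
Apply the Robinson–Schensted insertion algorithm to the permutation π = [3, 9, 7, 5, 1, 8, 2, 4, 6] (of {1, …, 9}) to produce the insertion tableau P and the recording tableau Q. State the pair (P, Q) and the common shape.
P = [1, 2, 4, 6] / [3, 5, 8] / [7] / [9];  Q = [1, 2, 6, 9] / [3, 7, 8] / [4] / [5];  common shape = (4, 3, 1, 1)

Row-insert the values π_1, π_2, … into P one at a time, bumping the leftmost entry strictly greater than the inserted value down to the next row. The recording tableau Q records, in position (i, j), the step at which that cell was added to P.
  Insert 3 (step 1): P = [3];  Q = [1]
  Insert 9 (step 2): P = [3, 9];  Q = [1, 2]
  Insert 7 (step 3): P = [3, 7] / [9];  Q = [1, 2] / [3]
  Insert 5 (step 4): P = [3, 5] / [7] / [9];  Q = [1, 2] / [3] / [4]
  Insert 1 (step 5): P = [1, 5] / [3] / [7] / [9];  Q = [1, 2] / [3] / [4] / [5]
  Insert 8 (step 6): P = [1, 5, 8] / [3] / [7] / [9];  Q = [1, 2, 6] / [3] / [4] / [5]
  Insert 2 (step 7): P = [1, 2, 8] / [3, 5] / [7] / [9];  Q = [1, 2, 6] / [3, 7] / [4] / [5]
  Insert 4 (step 8): P = [1, 2, 4] / [3, 5, 8] / [7] / [9];  Q = [1, 2, 6] / [3, 7, 8] / [4] / [5]
  Insert 6 (step 9): P = [1, 2, 4, 6] / [3, 5, 8] / [7] / [9];  Q = [1, 2, 6, 9] / [3, 7, 8] / [4] / [5]
Final shape: (4, 3, 1, 1).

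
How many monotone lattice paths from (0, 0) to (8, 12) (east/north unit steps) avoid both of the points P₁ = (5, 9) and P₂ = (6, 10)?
Number of paths = 61906

Inclusion–exclusion. Total paths: C(20, 8) = 125970. Through P₁: C(14, 5)·C(6, 3) = 40040. Through P₂: C(16, 6)·C(4, 2) = 48048. Since P₁ is strictly southwest of P₂, a monotone path through both must visit P₁ then P₂; paths through both = C(14, 5)·C(2, 1)·C(4, 2) = 24024. Avoid both = 125970 − 40040 − 48048 + 24024 = 61906.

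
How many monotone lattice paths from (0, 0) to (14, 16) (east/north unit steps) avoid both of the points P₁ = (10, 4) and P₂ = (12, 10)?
Number of paths = 126279551

Inclusion–exclusion. Total paths: C(30, 14) = 145422675. Through P₁: C(14, 10)·C(16, 4) = 1821820. Through P₂: C(22, 12)·C(8, 2) = 18106088. Since P₁ is strictly southwest of P₂, a monotone path through both must visit P₁ then P₂; paths through both = C(14, 10)·C(8, 2)·C(8, 2) = 784784. Avoid both = 145422675 − 1821820 − 18106088 + 784784 = 126279551.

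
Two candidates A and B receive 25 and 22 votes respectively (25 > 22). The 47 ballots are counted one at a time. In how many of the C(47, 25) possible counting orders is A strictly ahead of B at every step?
Strict-lead orderings = 946844533674

Total orderings of the 47 votes with 25 for A: C(47, 25) = 14833897694226. By the Bertrand ballot formula (Cycle Lemma / reflection principle), the number of orderings in which A is strictly ahead of B throughout is (p − q)/(p + q) · C(p + q, p) = (25 − 22)/(25 + 22) · 14833897694226 = 946844533674.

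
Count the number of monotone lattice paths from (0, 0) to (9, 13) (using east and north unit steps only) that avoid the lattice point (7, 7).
Number of paths = 401324

Total paths from (0, 0) to (9, 13): C(22, 9) = 497420. Paths through (7, 7): (paths (0, 0) → (7, 7)) × (paths (7, 7) → (9, 13)) = C(14, 7) · C(8, 2) = 3432 · 28 = 96096. Avoidance count = 497420 − 96096 = 401324.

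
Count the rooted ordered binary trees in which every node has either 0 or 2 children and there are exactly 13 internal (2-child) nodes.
C_13 = 742900

These full binary trees are counted by the Catalan number C_n = (1/(n + 1)) · C(2n, n). For n = 13: C_13 = (1/14) · C(26, 13) = 10400600/14 = 742900.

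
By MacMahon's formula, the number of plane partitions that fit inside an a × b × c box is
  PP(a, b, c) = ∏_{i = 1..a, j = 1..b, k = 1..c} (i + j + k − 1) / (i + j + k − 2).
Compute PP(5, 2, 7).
PP(5, 2, 7) = 169884

Evaluate the triple product over i = 1..5, j = 1..2, k = 1..7. The factors are (2/1) · (3/2) · (4/3) · (5/4) · (6/5) · (7/6) · (8/7) · (3/2) · … (70 factors total). The numerators and denominators telescope so the product is an integer; carrying out the multiplication exactly gives PP(5, 2, 7) = 169884.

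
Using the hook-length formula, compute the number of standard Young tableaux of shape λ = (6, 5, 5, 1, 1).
# SYT of shape (6, 5, 5, 1, 1) = 2362932

Hook-length formula: f^λ = n! / Π hook(c), product over all cells c of the Young diagram. For λ = (6, 5, 5, 1, 1), n = 18 boxes. Hook lengths by row (left-to-right, top-to-bottom): [10, 7, 6, 5, 4, 1]; [8, 5, 4, 3, 2]; [7, 4, 3, 2, 1]; [2]; [1]. Product of hooks = 2709504000. So f^λ = 18! / 2709504000 = 6402373705728000 / 2709504000 = 2362932.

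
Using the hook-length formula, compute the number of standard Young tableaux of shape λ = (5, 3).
# SYT of shape (5, 3) = 28

Hook-length formula: f^λ = n! / Π hook(c), product over all cells c of the Young diagram. For λ = (5, 3), n = 8 boxes. Hook lengths by row (left-to-right, top-to-bottom): [6, 5, 4, 2, 1]; [3, 2, 1]. Product of hooks = 1440. So f^λ = 8! / 1440 = 40320 / 1440 = 28.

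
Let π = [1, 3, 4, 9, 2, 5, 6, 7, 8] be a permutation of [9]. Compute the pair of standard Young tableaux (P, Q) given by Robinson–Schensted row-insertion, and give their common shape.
P = [1, 2, 4, 5, 6, 7, 8] / [3, 9];  Q = [1, 2, 3, 4, 7, 8, 9] / [5, 6];  common shape = (7, 2)

Row-insert the values π_1, π_2, … into P one at a time, bumping the leftmost entry strictly greater than the inserted value down to the next row. The recording tableau Q records, in position (i, j), the step at which that cell was added to P.
  Insert 1 (step 1): P = [1];  Q = [1]
  Insert 3 (step 2): P = [1, 3];  Q = [1, 2]
  Insert 4 (step 3): P = [1, 3, 4];  Q = [1, 2, 3]
  Insert 9 (step 4): P = [1, 3, 4, 9];  Q = [1, 2, 3, 4]
  Insert 2 (step 5): P = [1, 2, 4, 9] / [3];  Q = [1, 2, 3, 4] / [5]
  Insert 5 (step 6): P = [1, 2, 4, 5] / [3, 9];  Q = [1, 2, 3, 4] / [5, 6]
  Insert 6 (step 7): P = [1, 2, 4, 5, 6] / [3, 9];  Q = [1, 2, 3, 4, 7] / [5, 6]
  Insert 7 (step 8): P = [1, 2, 4, 5, 6, 7] / [3, 9];  Q = [1, 2, 3, 4, 7, 8] / [5, 6]
  Insert 8 (step 9): P = [1, 2, 4, 5, 6, 7, 8] / [3, 9];  Q = [1, 2, 3, 4, 7, 8, 9] / [5, 6]
Final shape: (7, 2).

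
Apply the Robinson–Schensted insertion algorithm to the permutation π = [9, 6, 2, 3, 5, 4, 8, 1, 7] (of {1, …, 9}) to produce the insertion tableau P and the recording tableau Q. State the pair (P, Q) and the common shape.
P = [1, 3, 4, 7] / [2, 8] / [5] / [6] / [9];  Q = [1, 4, 5, 7] / [2, 9] / [3] / [6] / [8];  common shape = (4, 2, 1, 1, 1)

Row-insert the values π_1, π_2, … into P one at a time, bumping the leftmost entry strictly greater than the inserted value down to the next row. The recording tableau Q records, in position (i, j), the step at which that cell was added to P.
  Insert 9 (step 1): P = [9];  Q = [1]
  Insert 6 (step 2): P = [6] / [9];  Q = [1] / [2]
  Insert 2 (step 3): P = [2] / [6] / [9];  Q = [1] / [2] / [3]
  Insert 3 (step 4): P = [2, 3] / [6] / [9];  Q = [1, 4] / [2] / [3]
  Insert 5 (step 5): P = [2, 3, 5] / [6] / [9];  Q = [1, 4, 5] / [2] / [3]
  Insert 4 (step 6): P = [2, 3, 4] / [5] / [6] / [9];  Q = [1, 4, 5] / [2] / [3] / [6]
  Insert 8 (step 7): P = [2, 3, 4, 8] / [5] / [6] / [9];  Q = [1, 4, 5, 7] / [2] / [3] / [6]
  Insert 1 (step 8): P = [1, 3, 4, 8] / [2] / [5] / [6] / [9];  Q = [1, 4, 5, 7] / [2] / [3] / [6] / [8]
  Insert 7 (step 9): P = [1, 3, 4, 7] / [2, 8] / [5] / [6] / [9];  Q = [1, 4, 5, 7] / [2, 9] / [3] / [6] / [8]
Final shape: (4, 2, 1, 1, 1).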